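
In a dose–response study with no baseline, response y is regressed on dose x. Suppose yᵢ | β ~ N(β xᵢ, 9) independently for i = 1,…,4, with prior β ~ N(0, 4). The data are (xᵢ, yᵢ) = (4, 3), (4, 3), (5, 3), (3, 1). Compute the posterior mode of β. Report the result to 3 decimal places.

log p(β | y) = −Σ(yᵢ − βxᵢ)²/(2·9) − β²/(2·4) + const.
Setting the derivative to zero: Σxᵢ(yᵢ − βxᵢ)/9 − β/4 = 0, so β = Σxᵢyᵢ / (Σxᵢ² + σ²/τ²).
Σxᵢyᵢ = 4·3 + 4·3 + 5·3 + 3·1 = 42; Σxᵢ² = 66; σ²/τ² = 2.25.
β̂_MAP = 42 / (66 + 2.25) = 42/68.25 ≈ 0.615.

β̂_MAP = 0.615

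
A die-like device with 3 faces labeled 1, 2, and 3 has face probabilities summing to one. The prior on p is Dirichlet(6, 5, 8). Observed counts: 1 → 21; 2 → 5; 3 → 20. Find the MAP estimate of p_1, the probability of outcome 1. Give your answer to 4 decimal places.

MAP estimate: 0.4194

The posterior is Dirichlet(αᵢ + nᵢ) = Dirichlet(27, 10, 28).
For a Dirichlet(a₁,…,a_K) with all aᵢ > 1, the mode has j-th component (aⱼ − 1)/(Σaᵢ − K).
Here Σaᵢ = 65 and K = 3, so p_1 = (27 − 1)/(65 − 3) = 26/62 ≈ 0.4194.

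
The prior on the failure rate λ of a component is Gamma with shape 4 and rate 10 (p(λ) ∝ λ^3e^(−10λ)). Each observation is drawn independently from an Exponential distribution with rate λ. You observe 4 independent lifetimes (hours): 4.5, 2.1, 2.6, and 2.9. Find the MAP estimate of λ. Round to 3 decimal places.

λ̂_MAP = 0.317

The Exponential(rate=λ) likelihood is ∝ λ^n e^(−λΣtᵢ). Here n = 4 and Σtᵢ = 4.5 + 2.1 + 2.6 + 2.9 = 12.1.
Posterior ∝ λ^3e^(−10λ) · λ^4e^(−12.1λ) = λ^7e^(−22.1λ), i.e. Gamma(8, 22.1).
Mode = (a−1)/b = 7/22.1 ≈ 0.317.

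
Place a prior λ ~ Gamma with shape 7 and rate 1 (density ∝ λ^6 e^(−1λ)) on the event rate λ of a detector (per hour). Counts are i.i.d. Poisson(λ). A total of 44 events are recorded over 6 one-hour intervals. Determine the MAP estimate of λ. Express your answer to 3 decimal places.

λ̂_MAP = 7.143

Σxᵢ = 44, n = 6.
Posterior ∝ λ^6e^(−1λ) · λ^44e^(−6λ) = λ^50e^(−7λ), i.e. Gamma(shape=51, rate=7).
The mode of a Gamma(a, b) with a ≥ 1 (shape–rate) is (a−1)/b = 50/7 ≈ 7.143.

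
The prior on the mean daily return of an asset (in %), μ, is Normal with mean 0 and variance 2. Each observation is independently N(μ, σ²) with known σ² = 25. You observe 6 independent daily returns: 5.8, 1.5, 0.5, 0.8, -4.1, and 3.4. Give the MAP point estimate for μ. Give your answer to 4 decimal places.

n = 6; x̄ = (5.8 + 1.5 + 0.5 + 0.8 + (-4.1) + 3.4)/6 = 7.9/6 = 79/60 ≈ 1.3167.
For a Normal prior and Normal likelihood with known variance, the posterior is Normal; its mode equals its mean, the precision-weighted average.
Prior precision 1/σ₀² = 1/2 = 0.5; data precision n/σ² = 6/25 = 0.24.
μ̂ = (0.5·0 + 0.24·(79/60)) / (0.5 + 0.24) = 0.316/0.74 = 79/185 ≈ 0.4270.

μ̂_MAP = 0.4270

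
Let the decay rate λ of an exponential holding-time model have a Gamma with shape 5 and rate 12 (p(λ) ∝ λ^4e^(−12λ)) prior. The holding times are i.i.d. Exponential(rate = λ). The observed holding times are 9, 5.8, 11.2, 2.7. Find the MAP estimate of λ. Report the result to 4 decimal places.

λ̂_MAP = 0.1966

The Exponential(rate=λ) likelihood is ∝ λ^n e^(−λΣtᵢ). Here n = 4 and Σtᵢ = 9 + 5.8 + 11.2 + 2.7 = 28.7.
Posterior ∝ λ^4e^(−12λ) · λ^4e^(−28.7λ) = λ^8e^(−40.7λ), i.e. Gamma(9, 40.7).
Mode = (a−1)/b = 8/40.7 ≈ 0.1966.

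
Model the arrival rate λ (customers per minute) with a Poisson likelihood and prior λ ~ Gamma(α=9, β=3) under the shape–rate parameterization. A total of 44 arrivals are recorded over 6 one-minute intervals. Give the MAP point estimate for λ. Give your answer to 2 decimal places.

Σxᵢ = 44, n = 6.
Posterior ∝ λ^8e^(−3λ) · λ^44e^(−6λ) = λ^52e^(−9λ), i.e. Gamma(shape=53, rate=9).
The mode of a Gamma(a, b) with a ≥ 1 (shape–rate) is (a−1)/b = 52/9 ≈ 5.78.

λ̂_MAP = 5.78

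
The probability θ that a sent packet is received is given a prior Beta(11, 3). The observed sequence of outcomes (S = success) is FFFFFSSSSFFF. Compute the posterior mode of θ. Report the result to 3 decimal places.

Prior: Beta(11, 3).
Data: 4 successes in 12 trials (from the sequence). The binomial likelihood contributes θ^4(1−θ)^8, so the posterior is Beta(11+4, 3+8) = Beta(15, 11).
For Beta(a, b) with a, b > 1 the mode is (a−1)/(a+b−2) = 14/24 ≈ 0.583.

θ̂_MAP = 0.583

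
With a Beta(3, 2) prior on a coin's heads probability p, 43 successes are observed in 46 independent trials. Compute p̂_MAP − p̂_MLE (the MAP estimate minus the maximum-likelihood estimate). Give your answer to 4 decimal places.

MAP − MLE = -0.0164

Posterior is Beta(46, 5); MAP = (46−1)/(51−2) = 45/49 ≈ 0.91837.
MLE ignores the prior: p̂_MLE = k/n = 43/46 ≈ 0.93478.
Difference = 45/49 − 43/46 = -37/2254 ≈ -0.0164.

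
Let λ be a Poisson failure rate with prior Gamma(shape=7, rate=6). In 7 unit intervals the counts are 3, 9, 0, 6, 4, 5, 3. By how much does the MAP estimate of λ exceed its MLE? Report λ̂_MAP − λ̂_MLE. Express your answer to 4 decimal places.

Σxᵢ = 30. Posterior is Gamma(37, 13); MAP = (37−1)/13 = 36/13 ≈ 2.76923.
MLE = x̄ = 30/7 ≈ 4.28571.
Difference = 36/13 − 30/7 = -138/91 ≈ -1.5165.

MAP − MLE = -1.5165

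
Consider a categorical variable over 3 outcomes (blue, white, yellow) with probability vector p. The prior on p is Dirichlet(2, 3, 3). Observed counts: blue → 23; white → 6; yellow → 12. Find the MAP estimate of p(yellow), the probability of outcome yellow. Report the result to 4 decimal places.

MAP estimate of p(yellow) = 0.3043

The posterior is Dirichlet(αᵢ + nᵢ) = Dirichlet(25, 9, 15).
For a Dirichlet(a₁,…,a_K) with all aᵢ > 1, the mode has j-th component (aⱼ − 1)/(Σaᵢ − K).
Here Σaᵢ = 49 and K = 3, so p(yellow) = (15 − 1)/(49 − 3) = 14/46 ≈ 0.3043.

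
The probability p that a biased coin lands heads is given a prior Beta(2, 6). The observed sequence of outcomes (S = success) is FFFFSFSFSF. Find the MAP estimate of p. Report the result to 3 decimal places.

p̂_MAP = 0.250

Prior: Beta(2, 6).
Data: 3 successes in 10 trials (from the sequence). The binomial likelihood contributes p^3(1−p)^7, so the posterior is Beta(2+3, 6+7) = Beta(5, 13).
For Beta(a, b) with a, b > 1 the mode is (a−1)/(a+b−2) = 4/16 ≈ 0.250.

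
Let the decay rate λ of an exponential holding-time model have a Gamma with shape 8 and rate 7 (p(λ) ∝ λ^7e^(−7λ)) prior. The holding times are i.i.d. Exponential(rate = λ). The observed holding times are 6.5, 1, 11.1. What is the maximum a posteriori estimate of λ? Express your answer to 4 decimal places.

λ̂_MAP = 0.3906

The Exponential(rate=λ) likelihood is ∝ λ^n e^(−λΣtᵢ). Here n = 3 and Σtᵢ = 6.5 + 1 + 11.1 = 18.6.
Posterior ∝ λ^7e^(−7λ) · λ^3e^(−18.6λ) = λ^10e^(−25.6λ), i.e. Gamma(11, 25.6).
Mode = (a−1)/b = 10/25.6 ≈ 0.3906.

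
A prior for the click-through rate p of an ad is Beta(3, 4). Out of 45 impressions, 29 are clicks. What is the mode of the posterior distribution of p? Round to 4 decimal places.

Prior: Beta(3, 4).
Data: 29 successes in 45 trials. The binomial likelihood contributes p^29(1−p)^16, so the posterior is Beta(3+29, 4+16) = Beta(32, 20).
For Beta(a, b) with a, b > 1 the mode is (a−1)/(a+b−2) = 31/50 ≈ 0.6200.

p̂_MAP = 0.6200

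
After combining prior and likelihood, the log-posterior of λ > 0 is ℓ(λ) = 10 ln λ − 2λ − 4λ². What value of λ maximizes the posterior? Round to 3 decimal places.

λ̂_MAP = 1.000

ℓ'(λ) = 10/λ − 2 − 8λ. Setting this to zero and multiplying by λ: 8λ² + 2λ − 10 = 0.
λ = (−2 + √(2² + 4·8·10)) / (2·8) = (−2 + √324) / 16 = (−2 + 18)/16 = 1.
ℓ''(λ) = −10/λ² − 8 < 0, confirming a maximum.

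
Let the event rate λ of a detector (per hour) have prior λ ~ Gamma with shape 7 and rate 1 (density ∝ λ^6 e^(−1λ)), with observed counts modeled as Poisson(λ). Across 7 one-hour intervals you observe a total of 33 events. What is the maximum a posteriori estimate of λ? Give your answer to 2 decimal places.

Σxᵢ = 33, n = 7.
Posterior ∝ λ^6e^(−1λ) · λ^33e^(−7λ) = λ^39e^(−8λ), i.e. Gamma(shape=40, rate=8).
The mode of a Gamma(a, b) with a ≥ 1 (shape–rate) is (a−1)/b = 39/8 ≈ 4.88.

λ̂_MAP = 4.88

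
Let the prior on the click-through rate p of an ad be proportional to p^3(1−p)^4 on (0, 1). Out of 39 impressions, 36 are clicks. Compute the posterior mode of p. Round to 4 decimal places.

p̂_MAP = 0.8478

The prior density ∝ p^3(1−p)^4 is the kernel of Beta(4, 5).
Data: 36 successes in 39 trials. The binomial likelihood contributes p^36(1−p)^3, so the posterior is Beta(4+36, 5+3) = Beta(40, 8).
For Beta(a, b) with a, b > 1 the mode is (a−1)/(a+b−2) = 39/46 ≈ 0.8478.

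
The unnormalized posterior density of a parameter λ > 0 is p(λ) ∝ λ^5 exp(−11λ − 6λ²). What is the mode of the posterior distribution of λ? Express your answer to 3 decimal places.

λ̂_MAP = 0.333

ℓ'(λ) = 5/λ − 11 − 12λ. Setting this to zero and multiplying by λ: 12λ² + 11λ − 5 = 0.
λ = (−11 + √(11² + 4·12·5)) / (2·12) = (−11 + √361) / 24 = (−11 + 19)/24 = 1/3.
ℓ''(λ) = −5/λ² − 12 < 0, confirming a maximum.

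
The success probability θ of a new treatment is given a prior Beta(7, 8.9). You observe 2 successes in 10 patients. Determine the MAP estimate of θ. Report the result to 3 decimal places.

Prior: Beta(7, 8.9).
Data: 2 successes in 10 trials. The binomial likelihood contributes θ^2(1−θ)^8, so the posterior is Beta(7+2, 8.9+8) = Beta(9, 16.9).
For Beta(a, b) with a, b > 1 the mode is (a−1)/(a+b−2) = 8/23.9 ≈ 0.335.

θ̂_MAP = 0.335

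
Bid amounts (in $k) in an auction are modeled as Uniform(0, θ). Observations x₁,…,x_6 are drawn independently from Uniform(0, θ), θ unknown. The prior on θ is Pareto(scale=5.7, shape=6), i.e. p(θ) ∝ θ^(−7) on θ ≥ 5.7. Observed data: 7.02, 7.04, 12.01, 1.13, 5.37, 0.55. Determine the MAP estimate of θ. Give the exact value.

The Uniform(0, θ) likelihood is θ^(−n) for θ ≥ max(xᵢ), zero otherwise. Here max(xᵢ) = 12.01.
Posterior ∝ θ^(−7) · θ^(−6) = θ^(−13) on θ ≥ max(5.7, 12.01) = 12.01.
This density is strictly decreasing in θ, so the posterior mode lies at the lower boundary of the support.

θ̂_MAP = 12.01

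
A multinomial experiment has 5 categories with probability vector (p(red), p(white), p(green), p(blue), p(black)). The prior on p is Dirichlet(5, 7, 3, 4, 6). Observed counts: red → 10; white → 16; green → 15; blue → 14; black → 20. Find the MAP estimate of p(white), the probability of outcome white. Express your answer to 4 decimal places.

The posterior is Dirichlet(αᵢ + nᵢ) = Dirichlet(15, 23, 18, 18, 26).
For a Dirichlet(a₁,…,a_K) with all aᵢ > 1, the mode has j-th component (aⱼ − 1)/(Σaᵢ − K).
Here Σaᵢ = 100 and K = 5, so p(white) = (23 − 1)/(100 − 5) = 22/95 ≈ 0.2316.

MAP estimate of p(white) = 0.2316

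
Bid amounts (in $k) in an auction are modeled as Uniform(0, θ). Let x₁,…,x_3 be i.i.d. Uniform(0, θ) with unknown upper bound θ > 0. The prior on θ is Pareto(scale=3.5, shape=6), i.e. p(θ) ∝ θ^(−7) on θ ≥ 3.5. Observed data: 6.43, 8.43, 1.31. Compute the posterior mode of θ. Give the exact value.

The Uniform(0, θ) likelihood is θ^(−n) for θ ≥ max(xᵢ), zero otherwise. Here max(xᵢ) = 8.43.
Posterior ∝ θ^(−7) · θ^(−3) = θ^(−10) on θ ≥ max(3.5, 8.43) = 8.43.
This density is strictly decreasing in θ, so the posterior mode lies at the lower boundary of the support.

θ̂_MAP = 8.43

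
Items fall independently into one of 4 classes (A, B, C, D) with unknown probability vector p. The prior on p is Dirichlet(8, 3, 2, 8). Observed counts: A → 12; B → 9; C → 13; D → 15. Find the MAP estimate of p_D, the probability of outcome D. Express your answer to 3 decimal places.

MAP estimate of p_D = 0.333

The posterior is Dirichlet(αᵢ + nᵢ) = Dirichlet(20, 12, 15, 23).
For a Dirichlet(a₁,…,a_K) with all aᵢ > 1, the mode has j-th component (aⱼ − 1)/(Σaᵢ − K).
Here Σaᵢ = 70 and K = 4, so p_D = (23 − 1)/(70 − 4) = 22/66 ≈ 0.333.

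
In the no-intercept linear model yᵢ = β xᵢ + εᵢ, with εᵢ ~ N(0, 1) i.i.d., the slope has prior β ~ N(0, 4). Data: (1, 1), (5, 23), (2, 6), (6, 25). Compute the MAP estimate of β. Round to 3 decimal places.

β̂_MAP = 4.196

log p(β | y) = −Σ(yᵢ − βxᵢ)²/(2·1) − β²/(2·4) + const.
Setting the derivative to zero: Σxᵢ(yᵢ − βxᵢ)/1 − β/4 = 0, so β = Σxᵢyᵢ / (Σxᵢ² + σ²/τ²).
Σxᵢyᵢ = 1·1 + 5·23 + 2·6 + 6·25 = 278; Σxᵢ² = 66; σ²/τ² = 0.25.
β̂_MAP = 278 / (66 + 0.25) = 278/66.25 ≈ 4.196.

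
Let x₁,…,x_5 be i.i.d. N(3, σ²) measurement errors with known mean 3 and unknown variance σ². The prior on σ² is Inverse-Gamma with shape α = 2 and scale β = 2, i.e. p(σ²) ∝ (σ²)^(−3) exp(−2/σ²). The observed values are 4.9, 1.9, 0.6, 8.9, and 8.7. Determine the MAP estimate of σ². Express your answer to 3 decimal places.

Sum of squared deviations about the known mean: SS = (4.9−3)² + (1.9−3)² + (0.6−3)² + (8.9−3)² + (8.7−3)² = 77.88.
The Normal likelihood contributes (σ²)^(−n/2) exp(−SS/(2σ²)), so the posterior is Inverse-Gamma(α + n/2, β + SS/2) = Inverse-Gamma(4.5, 40.94).
The mode of Inverse-Gamma(a, b) is b/(a+1) = 40.94/5.5 ≈ 7.444.

σ̂²_MAP = 7.444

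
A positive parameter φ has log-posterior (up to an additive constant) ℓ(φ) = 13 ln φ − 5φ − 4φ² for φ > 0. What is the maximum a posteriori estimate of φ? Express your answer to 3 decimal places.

ℓ'(φ) = 13/φ − 5 − 8φ. Setting this to zero and multiplying by φ: 8φ² + 5φ − 13 = 0.
φ = (−5 + √(5² + 4·8·13)) / (2·8) = (−5 + √441) / 16 = (−5 + 21)/16 = 1.
ℓ''(φ) = −13/φ² − 8 < 0, confirming a maximum.

φ̂_MAP = 1.000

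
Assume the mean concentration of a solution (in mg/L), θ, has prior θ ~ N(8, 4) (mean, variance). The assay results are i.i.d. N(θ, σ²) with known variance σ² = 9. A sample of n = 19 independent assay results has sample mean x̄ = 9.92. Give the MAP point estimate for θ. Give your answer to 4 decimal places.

θ̂_MAP = 9.7167

n = 19, x̄ = 9.92.
For a Normal prior and Normal likelihood with known variance, the posterior is Normal; its mode equals its mean, the precision-weighted average.
Prior precision 1/σ₀² = 1/4 = 0.25; data precision n/σ² = 19/9.
θ̂ = (0.25·8 + (19/9)·9.92) / (0.25 + 19/9) = (5162/225)/(85/36) = 20648/2125 ≈ 9.7167.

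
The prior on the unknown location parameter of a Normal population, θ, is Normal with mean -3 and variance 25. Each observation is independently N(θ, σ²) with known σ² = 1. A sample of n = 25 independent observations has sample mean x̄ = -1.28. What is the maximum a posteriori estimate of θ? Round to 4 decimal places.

n = 25, x̄ = -1.28.
For a Normal prior and Normal likelihood with known variance, the posterior is Normal; its mode equals its mean, the precision-weighted average.
Prior precision 1/σ₀² = 1/25 = 0.04; data precision n/σ² = 25/1 = 25.
θ̂ = (0.04·(-3) + 25·(-1.28)) / (0.04 + 25) = (-32.12)/25.04 = -803/626 ≈ -1.2827.

θ̂_MAP = -1.2827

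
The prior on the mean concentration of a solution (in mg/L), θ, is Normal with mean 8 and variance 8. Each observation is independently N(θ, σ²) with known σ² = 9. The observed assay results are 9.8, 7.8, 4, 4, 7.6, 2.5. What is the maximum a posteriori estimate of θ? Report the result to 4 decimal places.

n = 6; x̄ = (9.8 + 7.8 + 4 + 4 + 7.6 + 2.5)/6 = 35.7/6 = 5.95.
For a Normal prior and Normal likelihood with known variance, the posterior is Normal; its mode equals its mean, the precision-weighted average.
Prior precision 1/σ₀² = 1/8 = 0.125; data precision n/σ² = 6/9 = 2/3.
θ̂ = (0.125·8 + (2/3)·5.95) / (0.125 + 2/3) = (149/30)/(19/24) = 596/95 ≈ 6.2737.

θ̂_MAP = 6.2737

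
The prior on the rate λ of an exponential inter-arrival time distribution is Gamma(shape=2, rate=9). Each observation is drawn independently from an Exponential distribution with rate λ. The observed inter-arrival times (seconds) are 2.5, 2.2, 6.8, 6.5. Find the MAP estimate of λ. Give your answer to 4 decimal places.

The Exponential(rate=λ) likelihood is ∝ λ^n e^(−λΣtᵢ). Here n = 4 and Σtᵢ = 2.5 + 2.2 + 6.8 + 6.5 = 18.
Posterior ∝ λe^(−9λ) · λ^4e^(−18λ) = λ^5e^(−27λ), i.e. Gamma(6, 27).
Mode = (a−1)/b = 5/27 ≈ 0.1852.

λ̂_MAP = 0.1852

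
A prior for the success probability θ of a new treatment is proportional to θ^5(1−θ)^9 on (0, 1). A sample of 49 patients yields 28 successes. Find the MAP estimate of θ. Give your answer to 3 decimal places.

θ̂_MAP = 0.524

The prior density ∝ θ^5(1−θ)^9 is the kernel of Beta(6, 10).
Data: 28 successes in 49 trials. The binomial likelihood contributes θ^28(1−θ)^21, so the posterior is Beta(6+28, 10+21) = Beta(34, 31).
For Beta(a, b) with a, b > 1 the mode is (a−1)/(a+b−2) = 33/63 ≈ 0.524.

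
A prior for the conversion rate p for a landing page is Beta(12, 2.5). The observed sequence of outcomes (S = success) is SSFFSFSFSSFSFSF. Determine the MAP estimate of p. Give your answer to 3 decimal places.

Prior: Beta(12, 2.5).
Data: 8 successes in 15 trials (from the sequence). The binomial likelihood contributes p^8(1−p)^7, so the posterior is Beta(12+8, 2.5+7) = Beta(20, 9.5).
For Beta(a, b) with a, b > 1 the mode is (a−1)/(a+b−2) = 19/27.5 ≈ 0.691.

p̂_MAP = 0.691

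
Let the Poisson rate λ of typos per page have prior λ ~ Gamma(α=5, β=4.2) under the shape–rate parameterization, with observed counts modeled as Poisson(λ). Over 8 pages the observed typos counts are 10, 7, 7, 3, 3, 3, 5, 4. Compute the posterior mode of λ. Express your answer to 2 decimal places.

Σxᵢ = 10+7+7+3+3+3+5+4 = 42, with n = 8.
Posterior ∝ λ^4e^(−4.2λ) · λ^42e^(−8λ) = λ^46e^(−12.2λ), i.e. Gamma(shape=47, rate=12.2).
The mode of a Gamma(a, b) with a ≥ 1 (shape–rate) is (a−1)/b = 46/12.2 ≈ 3.77.

λ̂_MAP = 3.77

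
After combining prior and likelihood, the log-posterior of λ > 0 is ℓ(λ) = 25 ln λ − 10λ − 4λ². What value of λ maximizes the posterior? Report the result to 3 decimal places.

λ̂_MAP = 1.250

ℓ'(λ) = 25/λ − 10 − 8λ. Setting this to zero and multiplying by λ: 8λ² + 10λ − 25 = 0.
λ = (−10 + √(10² + 4·8·25)) / (2·8) = (−10 + √900) / 16 = (−10 + 30)/16 = 5/4.
ℓ''(λ) = −25/λ² − 8 < 0, confirming a maximum.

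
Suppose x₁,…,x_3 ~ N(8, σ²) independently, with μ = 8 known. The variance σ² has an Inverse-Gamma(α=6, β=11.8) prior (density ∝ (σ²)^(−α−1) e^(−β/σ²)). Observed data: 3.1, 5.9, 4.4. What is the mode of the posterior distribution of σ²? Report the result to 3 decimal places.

σ̂²_MAP = 3.822

Sum of squared deviations about the known mean: SS = (3.1−8)² + (5.9−8)² + (4.4−8)² = 41.38.
The Normal likelihood contributes (σ²)^(−n/2) exp(−SS/(2σ²)), so the posterior is Inverse-Gamma(α + n/2, β + SS/2) = Inverse-Gamma(7.5, 32.49).
The mode of Inverse-Gamma(a, b) is b/(a+1) = 32.49/8.5 ≈ 3.822.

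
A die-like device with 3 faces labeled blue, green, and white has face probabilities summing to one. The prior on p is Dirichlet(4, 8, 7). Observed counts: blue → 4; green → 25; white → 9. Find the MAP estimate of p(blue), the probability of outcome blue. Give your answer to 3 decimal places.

The posterior is Dirichlet(αᵢ + nᵢ) = Dirichlet(8, 33, 16).
For a Dirichlet(a₁,…,a_K) with all aᵢ > 1, the mode has j-th component (aⱼ − 1)/(Σaᵢ − K).
Here Σaᵢ = 57 and K = 3, so p(blue) = (8 − 1)/(57 − 3) = 7/54 ≈ 0.130.

MAP estimate of p(blue) = 0.130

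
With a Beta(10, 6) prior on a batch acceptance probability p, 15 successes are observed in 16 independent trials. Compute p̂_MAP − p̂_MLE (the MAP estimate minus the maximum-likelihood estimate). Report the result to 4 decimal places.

MAP − MLE = -0.1375

Posterior is Beta(25, 7); MAP = (25−1)/(32−2) = 24/30 ≈ 0.80000.
MLE ignores the prior: p̂_MLE = k/n = 15/16 ≈ 0.93750.
Difference = 24/30 − 15/16 = -11/80 ≈ -0.1375.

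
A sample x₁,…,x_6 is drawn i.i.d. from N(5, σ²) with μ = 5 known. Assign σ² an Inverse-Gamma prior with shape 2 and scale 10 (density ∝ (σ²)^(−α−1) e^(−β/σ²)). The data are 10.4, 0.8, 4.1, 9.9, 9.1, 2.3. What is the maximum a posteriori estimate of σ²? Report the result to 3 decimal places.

σ̂²_MAP = 9.643

Sum of squared deviations about the known mean: SS = (10.4−5)² + (0.8−5)² + (4.1−5)² + (9.9−5)² + (9.1−5)² + (2.3−5)² = 95.72.
The Normal likelihood contributes (σ²)^(−n/2) exp(−SS/(2σ²)), so the posterior is Inverse-Gamma(α + n/2, β + SS/2) = Inverse-Gamma(5, 57.86).
The mode of Inverse-Gamma(a, b) is b/(a+1) = 57.86/6 ≈ 9.643.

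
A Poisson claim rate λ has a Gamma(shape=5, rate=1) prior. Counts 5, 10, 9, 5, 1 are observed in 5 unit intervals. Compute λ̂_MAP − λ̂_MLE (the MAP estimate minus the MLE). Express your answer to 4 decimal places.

MAP − MLE = -0.3333

Σxᵢ = 30. Posterior is Gamma(35, 6); MAP = (35−1)/6 = 34/6 ≈ 5.66667.
MLE = x̄ = 30/5 ≈ 6.00000.
Difference = 34/6 − 30/5 = -1/3 ≈ -0.3333.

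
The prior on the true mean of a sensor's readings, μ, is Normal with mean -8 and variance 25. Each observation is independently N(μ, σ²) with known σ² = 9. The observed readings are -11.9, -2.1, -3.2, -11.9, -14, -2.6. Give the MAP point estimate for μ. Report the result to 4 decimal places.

n = 6; x̄ = ((-11.9) + (-2.1) + (-3.2) + (-11.9) + (-14) + (-2.6))/6 = -45.7/6 = -457/60 ≈ -7.6167.
For a Normal prior and Normal likelihood with known variance, the posterior is Normal; its mode equals its mean, the precision-weighted average.
Prior precision 1/σ₀² = 1/25 = 0.04; data precision n/σ² = 6/9 = 2/3.
μ̂ = (0.04·(-8) + (2/3)·(-457/60)) / (0.04 + 2/3) = (-2429/450)/(53/75) = -2429/318 ≈ -7.6384.

μ̂_MAP = -7.6384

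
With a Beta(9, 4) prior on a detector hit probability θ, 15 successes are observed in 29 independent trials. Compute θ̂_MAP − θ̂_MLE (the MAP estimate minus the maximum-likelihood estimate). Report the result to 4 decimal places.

MAP − MLE = 0.0578

Posterior is Beta(24, 18); MAP = (24−1)/(42−2) = 23/40 ≈ 0.57500.
MLE ignores the prior: θ̂_MLE = k/n = 15/29 ≈ 0.51724.
Difference = 23/40 − 15/29 = 67/1160 ≈ 0.0578.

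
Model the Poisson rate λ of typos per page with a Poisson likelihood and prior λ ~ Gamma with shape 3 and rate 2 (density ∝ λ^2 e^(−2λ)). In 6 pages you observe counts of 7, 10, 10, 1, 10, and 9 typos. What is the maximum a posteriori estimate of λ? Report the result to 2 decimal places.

Σxᵢ = 7+10+10+1+10+9 = 47, with n = 6.
Posterior ∝ λ^2e^(−2λ) · λ^47e^(−6λ) = λ^49e^(−8λ), i.e. Gamma(shape=50, rate=8).
The mode of a Gamma(a, b) with a ≥ 1 (shape–rate) is (a−1)/b = 49/8 ≈ 6.13.

λ̂_MAP = 6.13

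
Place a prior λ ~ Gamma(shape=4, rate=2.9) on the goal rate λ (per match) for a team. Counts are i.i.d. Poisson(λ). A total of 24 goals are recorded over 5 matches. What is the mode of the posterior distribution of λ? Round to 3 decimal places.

λ̂_MAP = 3.418

Σxᵢ = 24, n = 5.
Posterior ∝ λ^3e^(−2.9λ) · λ^24e^(−5λ) = λ^27e^(−7.9λ), i.e. Gamma(shape=28, rate=7.9).
The mode of a Gamma(a, b) with a ≥ 1 (shape–rate) is (a−1)/b = 27/7.9 ≈ 3.418.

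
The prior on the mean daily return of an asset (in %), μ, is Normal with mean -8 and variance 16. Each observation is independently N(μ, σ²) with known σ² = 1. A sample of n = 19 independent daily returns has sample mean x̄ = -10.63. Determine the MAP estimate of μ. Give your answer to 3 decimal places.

μ̂_MAP = -10.621

n = 19, x̄ = -10.63.
For a Normal prior and Normal likelihood with known variance, the posterior is Normal; its mode equals its mean, the precision-weighted average.
Prior precision 1/σ₀² = 1/16 = 0.0625; data precision n/σ² = 19/1 = 19.
μ̂ = (0.0625·(-8) + 19·(-10.63)) / (0.0625 + 19) = (-202.47)/19.0625 = -80988/7625 ≈ -10.621.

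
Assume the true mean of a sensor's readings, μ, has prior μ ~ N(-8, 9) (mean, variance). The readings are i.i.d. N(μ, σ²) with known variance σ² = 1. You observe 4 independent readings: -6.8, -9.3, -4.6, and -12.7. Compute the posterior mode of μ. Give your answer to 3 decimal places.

μ̂_MAP = -8.341

n = 4; x̄ = ((-6.8) + (-9.3) + (-4.6) + (-12.7))/4 = -33.4/4 = -8.35.
For a Normal prior and Normal likelihood with known variance, the posterior is Normal; its mode equals its mean, the precision-weighted average.
Prior precision 1/σ₀² = 1/9; data precision n/σ² = 4/1 = 4.
μ̂ = ((1/9)·(-8) + 4·(-8.35)) / (1/9 + 4) = (-1543/45)/(37/9) = -1543/185 ≈ -8.341.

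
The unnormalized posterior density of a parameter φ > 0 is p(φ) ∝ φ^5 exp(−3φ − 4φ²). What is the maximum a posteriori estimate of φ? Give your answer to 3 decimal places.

ℓ'(φ) = 5/φ − 3 − 8φ. Setting this to zero and multiplying by φ: 8φ² + 3φ − 5 = 0.
φ = (−3 + √(3² + 4·8·5)) / (2·8) = (−3 + √169) / 16 = (−3 + 13)/16 = 5/8.
ℓ''(φ) = −5/φ² − 8 < 0, confirming a maximum.

φ̂_MAP = 0.625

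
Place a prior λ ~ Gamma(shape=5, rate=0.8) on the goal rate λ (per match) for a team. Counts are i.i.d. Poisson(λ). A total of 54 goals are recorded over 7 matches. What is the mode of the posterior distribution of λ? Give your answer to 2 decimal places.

Σxᵢ = 54, n = 7.
Posterior ∝ λ^4e^(−0.8λ) · λ^54e^(−7λ) = λ^58e^(−7.8λ), i.e. Gamma(shape=59, rate=7.8).
The mode of a Gamma(a, b) with a ≥ 1 (shape–rate) is (a−1)/b = 58/7.8 ≈ 7.44.

λ̂_MAP = 7.44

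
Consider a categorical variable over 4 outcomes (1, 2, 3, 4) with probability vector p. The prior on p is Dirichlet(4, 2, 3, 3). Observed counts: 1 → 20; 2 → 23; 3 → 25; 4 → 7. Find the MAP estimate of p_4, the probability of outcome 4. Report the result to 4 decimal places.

The posterior is Dirichlet(αᵢ + nᵢ) = Dirichlet(24, 25, 28, 10).
For a Dirichlet(a₁,…,a_K) with all aᵢ > 1, the mode has j-th component (aⱼ − 1)/(Σaᵢ − K).
Here Σaᵢ = 87 and K = 4, so p_4 = (10 − 1)/(87 − 4) = 9/83 ≈ 0.1084.

MAP estimate: 0.1084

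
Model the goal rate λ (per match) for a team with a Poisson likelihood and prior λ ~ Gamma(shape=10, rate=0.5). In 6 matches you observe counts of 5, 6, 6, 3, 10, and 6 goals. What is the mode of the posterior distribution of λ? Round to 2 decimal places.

λ̂_MAP = 6.92

Σxᵢ = 5+6+6+3+10+6 = 36, with n = 6.
Posterior ∝ λ^9e^(−0.5λ) · λ^36e^(−6λ) = λ^45e^(−6.5λ), i.e. Gamma(shape=46, rate=6.5).
The mode of a Gamma(a, b) with a ≥ 1 (shape–rate) is (a−1)/b = 45/6.5 ≈ 6.92.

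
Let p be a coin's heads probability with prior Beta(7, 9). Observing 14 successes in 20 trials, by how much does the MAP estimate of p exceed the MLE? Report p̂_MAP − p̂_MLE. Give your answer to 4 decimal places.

Posterior is Beta(21, 15); MAP = (21−1)/(36−2) = 20/34 ≈ 0.58824.
MLE ignores the prior: p̂_MLE = k/n = 14/20 ≈ 0.70000.
Difference = 20/34 − 14/20 = -19/170 ≈ -0.1118.

MAP − MLE = -0.1118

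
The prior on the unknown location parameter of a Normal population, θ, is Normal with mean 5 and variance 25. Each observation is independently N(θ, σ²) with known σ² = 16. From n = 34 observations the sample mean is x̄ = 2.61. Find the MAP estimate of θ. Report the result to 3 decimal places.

n = 34, x̄ = 2.61.
For a Normal prior and Normal likelihood with known variance, the posterior is Normal; its mode equals its mean, the precision-weighted average.
Prior precision 1/σ₀² = 1/25 = 0.04; data precision n/σ² = 34/16 = 2.125.
θ̂ = (0.04·5 + 2.125·2.61) / (0.04 + 2.125) = 5.74625/2.165 = 4597/1732 ≈ 2.654.

θ̂_MAP = 2.654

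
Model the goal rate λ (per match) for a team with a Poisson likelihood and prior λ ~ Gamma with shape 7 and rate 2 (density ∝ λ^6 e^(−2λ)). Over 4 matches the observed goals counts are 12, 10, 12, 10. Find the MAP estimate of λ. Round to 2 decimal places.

Σxᵢ = 12+10+12+10 = 44, with n = 4.
Posterior ∝ λ^6e^(−2λ) · λ^44e^(−4λ) = λ^50e^(−6λ), i.e. Gamma(shape=51, rate=6).
The mode of a Gamma(a, b) with a ≥ 1 (shape–rate) is (a−1)/b = 50/6 ≈ 8.33.

λ̂_MAP = 8.33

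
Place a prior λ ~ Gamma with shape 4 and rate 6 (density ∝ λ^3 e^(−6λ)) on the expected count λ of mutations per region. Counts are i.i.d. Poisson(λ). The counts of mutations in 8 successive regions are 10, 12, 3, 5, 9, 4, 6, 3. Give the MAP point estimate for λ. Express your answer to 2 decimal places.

λ̂_MAP = 3.93

Σxᵢ = 10+12+3+5+9+4+6+3 = 52, with n = 8.
Posterior ∝ λ^3e^(−6λ) · λ^52e^(−8λ) = λ^55e^(−14λ), i.e. Gamma(shape=56, rate=14).
The mode of a Gamma(a, b) with a ≥ 1 (shape–rate) is (a−1)/b = 55/14 ≈ 3.93.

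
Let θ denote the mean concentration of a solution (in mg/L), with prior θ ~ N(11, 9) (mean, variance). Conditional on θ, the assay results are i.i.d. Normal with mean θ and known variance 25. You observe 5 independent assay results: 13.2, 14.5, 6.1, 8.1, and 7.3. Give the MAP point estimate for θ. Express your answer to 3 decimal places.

n = 5; x̄ = (13.2 + 14.5 + 6.1 + 8.1 + 7.3)/5 = 49.2/5 = 9.84.
For a Normal prior and Normal likelihood with known variance, the posterior is Normal; its mode equals its mean, the precision-weighted average.
Prior precision 1/σ₀² = 1/9; data precision n/σ² = 5/25 = 0.2.
θ̂ = ((1/9)·11 + 0.2·9.84) / (1/9 + 0.2) = (3589/1125)/(14/45) = 3589/350 ≈ 10.254.

θ̂_MAP = 10.254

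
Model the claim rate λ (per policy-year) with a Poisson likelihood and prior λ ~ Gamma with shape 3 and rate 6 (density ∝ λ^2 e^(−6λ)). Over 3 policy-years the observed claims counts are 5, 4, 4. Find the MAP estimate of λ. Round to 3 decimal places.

λ̂_MAP = 1.667

Σxᵢ = 5+4+4 = 13, with n = 3.
Posterior ∝ λ^2e^(−6λ) · λ^13e^(−3λ) = λ^15e^(−9λ), i.e. Gamma(shape=16, rate=9).
The mode of a Gamma(a, b) with a ≥ 1 (shape–rate) is (a−1)/b = 15/9 ≈ 1.667.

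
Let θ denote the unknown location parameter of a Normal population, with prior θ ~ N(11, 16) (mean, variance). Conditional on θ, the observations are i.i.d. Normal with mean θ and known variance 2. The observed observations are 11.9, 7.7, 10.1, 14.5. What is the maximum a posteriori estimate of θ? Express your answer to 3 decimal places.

n = 4; x̄ = (11.9 + 7.7 + 10.1 + 14.5)/4 = 44.2/4 = 11.05.
For a Normal prior and Normal likelihood with known variance, the posterior is Normal; its mode equals its mean, the precision-weighted average.
Prior precision 1/σ₀² = 1/16 = 0.0625; data precision n/σ² = 4/2 = 2.
θ̂ = (0.0625·11 + 2·11.05) / (0.0625 + 2) = 22.7875/2.0625 = 1823/165 ≈ 11.048.

θ̂_MAP = 11.048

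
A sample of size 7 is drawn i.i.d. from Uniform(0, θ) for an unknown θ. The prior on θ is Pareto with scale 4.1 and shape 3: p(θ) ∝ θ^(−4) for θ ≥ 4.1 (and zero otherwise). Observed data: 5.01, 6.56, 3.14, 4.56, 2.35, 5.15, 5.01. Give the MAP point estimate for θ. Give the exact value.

θ̂_MAP = 6.56

The Uniform(0, θ) likelihood is θ^(−n) for θ ≥ max(xᵢ), zero otherwise. Here max(xᵢ) = 6.56.
Posterior ∝ θ^(−4) · θ^(−7) = θ^(−11) on θ ≥ max(4.1, 6.56) = 6.56.
This density is strictly decreasing in θ, so the posterior mode lies at the lower boundary of the support.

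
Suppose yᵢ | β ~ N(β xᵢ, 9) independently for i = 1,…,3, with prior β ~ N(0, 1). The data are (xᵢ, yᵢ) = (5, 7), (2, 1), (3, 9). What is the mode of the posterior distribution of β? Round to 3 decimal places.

log p(β | y) = −Σ(yᵢ − βxᵢ)²/(2·9) − β²/(2·1) + const.
Setting the derivative to zero: Σxᵢ(yᵢ − βxᵢ)/9 − β/1 = 0, so β = Σxᵢyᵢ / (Σxᵢ² + σ²/τ²).
Σxᵢyᵢ = 5·7 + 2·1 + 3·9 = 64; Σxᵢ² = 38; σ²/τ² = 9.
β̂_MAP = 64 / (38 + 9) = 64/47 ≈ 1.362.

β̂_MAP = 1.362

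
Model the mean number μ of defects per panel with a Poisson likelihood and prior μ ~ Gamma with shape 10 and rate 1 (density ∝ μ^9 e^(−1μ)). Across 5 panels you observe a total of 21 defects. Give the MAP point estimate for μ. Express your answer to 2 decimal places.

μ̂_MAP = 5.00

Σxᵢ = 21, n = 5.
Posterior ∝ μ^9e^(−1μ) · μ^21e^(−5μ) = μ^30e^(−6μ), i.e. Gamma(shape=31, rate=6).
The mode of a Gamma(a, b) with a ≥ 1 (shape–rate) is (a−1)/b = 30/6 ≈ 5.00.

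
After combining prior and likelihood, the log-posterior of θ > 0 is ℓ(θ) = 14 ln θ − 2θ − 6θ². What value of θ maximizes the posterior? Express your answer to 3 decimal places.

ℓ'(θ) = 14/θ − 2 − 12θ. Setting this to zero and multiplying by θ: 12θ² + 2θ − 14 = 0.
θ = (−2 + √(2² + 4·12·14)) / (2·12) = (−2 + √676) / 24 = (−2 + 26)/24 = 1.
ℓ''(θ) = −14/θ² − 12 < 0, confirming a maximum.

θ̂_MAP = 1.000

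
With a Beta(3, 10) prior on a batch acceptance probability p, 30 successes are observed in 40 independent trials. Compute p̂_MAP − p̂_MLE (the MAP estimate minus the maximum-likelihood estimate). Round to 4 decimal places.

Posterior is Beta(33, 20); MAP = (33−1)/(53−2) = 32/51 ≈ 0.62745.
MLE ignores the prior: p̂_MLE = k/n = 30/40 ≈ 0.75000.
Difference = 32/51 − 30/40 = -25/204 ≈ -0.1225.

MAP − MLE = -0.1225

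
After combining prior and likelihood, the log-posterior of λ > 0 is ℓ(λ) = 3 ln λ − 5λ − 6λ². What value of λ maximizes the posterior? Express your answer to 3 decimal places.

ℓ'(λ) = 3/λ − 5 − 12λ. Setting this to zero and multiplying by λ: 12λ² + 5λ − 3 = 0.
λ = (−5 + √(5² + 4·12·3)) / (2·12) = (−5 + √169) / 24 = (−5 + 13)/24 = 1/3.
ℓ''(λ) = −3/λ² − 12 < 0, confirming a maximum.

λ̂_MAP = 0.333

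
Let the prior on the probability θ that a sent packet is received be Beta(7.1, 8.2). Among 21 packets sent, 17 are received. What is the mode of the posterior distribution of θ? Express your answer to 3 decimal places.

θ̂_MAP = 0.673

Prior: Beta(7.1, 8.2).
Data: 17 successes in 21 trials. The binomial likelihood contributes θ^17(1−θ)^4, so the posterior is Beta(7.1+17, 8.2+4) = Beta(24.1, 12.2).
For Beta(a, b) with a, b > 1 the mode is (a−1)/(a+b−2) = 23.1/34.3 ≈ 0.673.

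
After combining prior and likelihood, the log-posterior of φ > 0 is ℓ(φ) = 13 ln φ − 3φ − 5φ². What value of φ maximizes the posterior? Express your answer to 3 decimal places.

φ̂_MAP = 1.000

ℓ'(φ) = 13/φ − 3 − 10φ. Setting this to zero and multiplying by φ: 10φ² + 3φ − 13 = 0.
φ = (−3 + √(3² + 4·10·13)) / (2·10) = (−3 + √529) / 20 = (−3 + 23)/20 = 1.
ℓ''(φ) = −13/φ² − 10 < 0, confirming a maximum.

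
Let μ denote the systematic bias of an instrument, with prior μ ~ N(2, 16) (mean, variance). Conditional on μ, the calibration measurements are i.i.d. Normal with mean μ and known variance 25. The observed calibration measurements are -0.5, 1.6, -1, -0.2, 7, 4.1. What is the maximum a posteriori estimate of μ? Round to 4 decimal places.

μ̂_MAP = 1.8678

n = 6; x̄ = ((-0.5) + 1.6 + (-1) + (-0.2) + 7 + 4.1)/6 = 11/6 = 11/6 ≈ 1.8333.
For a Normal prior and Normal likelihood with known variance, the posterior is Normal; its mode equals its mean, the precision-weighted average.
Prior precision 1/σ₀² = 1/16 = 0.0625; data precision n/σ² = 6/25 = 0.24.
μ̂ = (0.0625·2 + 0.24·(11/6)) / (0.0625 + 0.24) = 0.565/0.3025 = 226/121 ≈ 1.8678.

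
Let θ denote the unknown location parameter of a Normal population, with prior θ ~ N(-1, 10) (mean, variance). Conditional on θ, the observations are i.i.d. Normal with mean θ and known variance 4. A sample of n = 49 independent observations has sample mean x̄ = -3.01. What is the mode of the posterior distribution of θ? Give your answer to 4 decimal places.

n = 49, x̄ = -3.01.
For a Normal prior and Normal likelihood with known variance, the posterior is Normal; its mode equals its mean, the precision-weighted average.
Prior precision 1/σ₀² = 1/10 = 0.1; data precision n/σ² = 49/4 = 12.25.
θ̂ = (0.1·(-1) + 12.25·(-3.01)) / (0.1 + 12.25) = (-36.9725)/12.35 = -14789/4940 ≈ -2.9937.

θ̂_MAP = -2.9937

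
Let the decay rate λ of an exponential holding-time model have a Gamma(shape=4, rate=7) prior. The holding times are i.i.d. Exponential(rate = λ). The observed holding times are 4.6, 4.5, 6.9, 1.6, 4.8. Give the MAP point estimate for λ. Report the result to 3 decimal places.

The Exponential(rate=λ) likelihood is ∝ λ^n e^(−λΣtᵢ). Here n = 5 and Σtᵢ = 4.6 + 4.5 + 6.9 + 1.6 + 4.8 = 22.4.
Posterior ∝ λ^3e^(−7λ) · λ^5e^(−22.4λ) = λ^8e^(−29.4λ), i.e. Gamma(9, 29.4).
Mode = (a−1)/b = 8/29.4 ≈ 0.272.

λ̂_MAP = 0.272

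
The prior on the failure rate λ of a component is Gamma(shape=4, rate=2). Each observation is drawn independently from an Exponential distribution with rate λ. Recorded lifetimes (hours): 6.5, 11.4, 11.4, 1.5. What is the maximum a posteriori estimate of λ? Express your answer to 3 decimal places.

λ̂_MAP = 0.213

The Exponential(rate=λ) likelihood is ∝ λ^n e^(−λΣtᵢ). Here n = 4 and Σtᵢ = 6.5 + 11.4 + 11.4 + 1.5 = 30.8.
Posterior ∝ λ^3e^(−2λ) · λ^4e^(−30.8λ) = λ^7e^(−32.8λ), i.e. Gamma(8, 32.8).
Mode = (a−1)/b = 7/32.8 ≈ 0.213.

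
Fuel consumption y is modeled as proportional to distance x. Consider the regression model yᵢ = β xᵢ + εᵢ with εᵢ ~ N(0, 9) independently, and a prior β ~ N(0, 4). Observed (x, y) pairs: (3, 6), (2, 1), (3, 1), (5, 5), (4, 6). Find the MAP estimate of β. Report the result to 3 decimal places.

β̂_MAP = 1.103

log p(β | y) = −Σ(yᵢ − βxᵢ)²/(2·9) − β²/(2·4) + const.
Setting the derivative to zero: Σxᵢ(yᵢ − βxᵢ)/9 − β/4 = 0, so β = Σxᵢyᵢ / (Σxᵢ² + σ²/τ²).
Σxᵢyᵢ = 3·6 + 2·1 + 3·1 + 5·5 + 4·6 = 72; Σxᵢ² = 63; σ²/τ² = 2.25.
β̂_MAP = 72 / (63 + 2.25) = 72/65.25 ≈ 1.103.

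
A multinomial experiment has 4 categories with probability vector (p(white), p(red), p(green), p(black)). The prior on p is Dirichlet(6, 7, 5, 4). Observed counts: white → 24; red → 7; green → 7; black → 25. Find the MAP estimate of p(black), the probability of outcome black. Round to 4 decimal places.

MAP estimate of p(black) = 0.3457

The posterior is Dirichlet(αᵢ + nᵢ) = Dirichlet(30, 14, 12, 29).
For a Dirichlet(a₁,…,a_K) with all aᵢ > 1, the mode has j-th component (aⱼ − 1)/(Σaᵢ − K).
Here Σaᵢ = 85 and K = 4, so p(black) = (29 − 1)/(85 − 4) = 28/81 ≈ 0.3457.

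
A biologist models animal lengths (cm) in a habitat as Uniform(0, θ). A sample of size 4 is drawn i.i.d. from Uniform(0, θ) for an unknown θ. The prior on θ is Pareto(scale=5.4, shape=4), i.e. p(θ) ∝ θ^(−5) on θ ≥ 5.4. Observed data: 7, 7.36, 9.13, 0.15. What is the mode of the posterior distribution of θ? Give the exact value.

The Uniform(0, θ) likelihood is θ^(−n) for θ ≥ max(xᵢ), zero otherwise. Here max(xᵢ) = 9.13.
Posterior ∝ θ^(−5) · θ^(−4) = θ^(−9) on θ ≥ max(5.4, 9.13) = 9.13.
This density is strictly decreasing in θ, so the posterior mode lies at the lower boundary of the support.

θ̂_MAP = 9.13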